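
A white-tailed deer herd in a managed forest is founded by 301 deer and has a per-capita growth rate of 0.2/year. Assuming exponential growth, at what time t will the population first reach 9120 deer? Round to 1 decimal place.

Set N₀·e^(rt) = 9120: e^(0.2·t) = 9120/301 = 30.299.
0.2·t = ln(30.299) = 3.4111, so t = 3.4111/0.2 = 17.056.

17.1 years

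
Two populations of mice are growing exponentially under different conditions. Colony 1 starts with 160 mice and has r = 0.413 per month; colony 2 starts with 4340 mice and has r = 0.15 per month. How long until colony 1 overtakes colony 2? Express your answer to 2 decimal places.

Set 160·e^(0.413t) = 4340·e^(0.15t).
e^((0.413 − 0.15)t) = 4340/160 → e^(0.263·t) = 27.125.
0.263·t = ln(27.125) = 3.3005, so t = 3.3005/0.263 = 12.549.

12.55 months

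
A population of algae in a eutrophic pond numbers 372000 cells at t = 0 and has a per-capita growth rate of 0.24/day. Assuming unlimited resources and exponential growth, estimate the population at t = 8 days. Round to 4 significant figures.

N(t) = N₀·e^(rt) = 372000 × e^(0.24×8) = 372000 × e^1.92.
e^1.92 ≈ 6.821, so N ≈ 372000 × 6.821 = 2.537397×10^6.

2537000 cells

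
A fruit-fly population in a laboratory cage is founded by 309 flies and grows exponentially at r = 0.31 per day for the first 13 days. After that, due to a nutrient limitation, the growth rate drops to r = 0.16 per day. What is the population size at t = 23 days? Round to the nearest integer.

86107 flies

Phase 1: N(13) = 309·e^(0.31×13) = 309·e^4.03 = 17384.6.
Phase 2 runs for 23 − 13 = 10 days at r = 0.16.
N(23) = 17384.6·e^(0.16×10) = 17384.6·e^1.6 = 86106.6.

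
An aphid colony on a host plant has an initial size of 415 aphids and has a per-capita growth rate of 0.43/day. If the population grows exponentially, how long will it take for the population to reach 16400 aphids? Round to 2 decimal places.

Set N₀·e^(rt) = 16400: e^(0.43·t) = 16400/415 = 39.518.
0.43·t = ln(39.518) = 3.6768, so t = 3.6768/0.43 = 8.5506.

8.55 days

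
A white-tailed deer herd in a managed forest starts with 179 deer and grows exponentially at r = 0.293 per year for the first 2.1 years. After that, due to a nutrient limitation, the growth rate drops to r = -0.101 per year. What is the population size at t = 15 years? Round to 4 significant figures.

Phase 1: N(2.1) = 179·e^(0.293×2.1) = 179·e^0.6153 = 331.188.
Phase 2 runs for 15 − 2.1 = 12.9 years at r = -0.101.
N(15) = 331.188·e^(-0.101×12.9) = 331.188·e^-1.303 = 89.9979.

90.00 deer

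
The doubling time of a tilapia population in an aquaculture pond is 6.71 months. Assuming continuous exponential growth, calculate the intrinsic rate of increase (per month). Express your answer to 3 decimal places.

r = ln(2)/t_d = 0.6931/6.71 = 0.1033.

0.103 per month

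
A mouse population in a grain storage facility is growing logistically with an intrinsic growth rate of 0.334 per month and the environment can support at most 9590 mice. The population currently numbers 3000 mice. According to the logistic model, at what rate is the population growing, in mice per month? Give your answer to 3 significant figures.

dN/dt = rN(1 − N/K) = 0.334 × 3000 × (1 − 3000/9590).
1 − 3000/9590 = 0.68717; dN/dt = 0.334 × 3000 × 0.68717 = 688.55.

689 mice per month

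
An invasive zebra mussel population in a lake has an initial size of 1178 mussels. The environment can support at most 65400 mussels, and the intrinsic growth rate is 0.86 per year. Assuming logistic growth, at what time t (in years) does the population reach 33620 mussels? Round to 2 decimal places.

A = (K − N₀)/N₀ = (65400 − 1178)/1178 = 54.518.
Solve 65400/(1 + 54.518·e^(−0.86t)) = 33620: 1 + 54.518·e^(−0.86t) = 1.9453, so e^(−0.86t) = 0.0173387.
−0.86·t = ln(0.0173387) = -4.0548, so t = 4.0548/0.86 = 4.7149.

4.71 years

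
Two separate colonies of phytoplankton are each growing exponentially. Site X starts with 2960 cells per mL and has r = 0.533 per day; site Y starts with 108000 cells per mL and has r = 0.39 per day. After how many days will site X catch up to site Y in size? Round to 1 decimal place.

25.2 days

Set 2960·e^(0.533t) = 108000·e^(0.39t).
e^((0.533 − 0.39)t) = 108000/2960 → e^(0.143·t) = 36.486.
0.143·t = ln(36.486) = 3.5969, so t = 3.5969/0.143 = 25.153.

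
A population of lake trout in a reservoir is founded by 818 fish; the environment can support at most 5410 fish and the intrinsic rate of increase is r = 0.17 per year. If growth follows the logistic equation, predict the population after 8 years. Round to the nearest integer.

A = (K − N₀)/N₀ = (5410 − 818)/818 = 5.6137.
N(t) = K/(1 + A·e^(−rt)) = 5410/(1 + 5.6137×e^(−0.17×8)).
e^(−1.36) = 0.25666; denominator = 1 + 5.6137×0.25666 = 2.4408.
N = 5410/2.4408 = 2216.47.

2216 fish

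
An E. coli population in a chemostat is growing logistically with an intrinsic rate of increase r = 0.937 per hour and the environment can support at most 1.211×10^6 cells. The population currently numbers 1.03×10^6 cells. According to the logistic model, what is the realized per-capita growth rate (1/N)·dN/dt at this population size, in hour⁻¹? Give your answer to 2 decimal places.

(1/N)·dN/dt = r(1 − N/K) = 0.937 × (1 − 1.03×10^6/1.211×10^6).
= 0.937 × 0.14946 = 0.14005.

0.14 per hour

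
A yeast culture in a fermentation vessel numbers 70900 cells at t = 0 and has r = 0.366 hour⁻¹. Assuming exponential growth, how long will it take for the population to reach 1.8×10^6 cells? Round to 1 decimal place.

Set N₀·e^(rt) = 1.8×10^6: e^(0.366·t) = 1.8×10^6/70900 = 25.388.
0.366·t = ln(25.388) = 3.2343, so t = 3.2343/0.366 = 8.8368.

8.8 hours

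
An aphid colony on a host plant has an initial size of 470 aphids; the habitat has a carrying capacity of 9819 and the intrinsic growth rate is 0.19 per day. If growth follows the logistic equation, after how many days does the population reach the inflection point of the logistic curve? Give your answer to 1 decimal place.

Logistic growth is fastest at N = K/2 = 4909.5.
A = (K − N₀)/N₀ = 19.891. Set K/(1 + A·e^(−rt)) = K/2 → A·e^(−rt) = 1.
e^(−0.19t) = 1/19.891 = 0.0502728, so t = ln(19.891)/0.19 = 2.9903/0.19 = 15.738.

15.7 days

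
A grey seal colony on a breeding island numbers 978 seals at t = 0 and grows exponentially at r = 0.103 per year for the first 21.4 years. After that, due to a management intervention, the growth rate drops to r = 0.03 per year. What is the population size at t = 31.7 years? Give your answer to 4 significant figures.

Phase 1: N(21.4) = 978·e^(0.103×21.4) = 978·e^2.204 = 8863.61.
Phase 2 runs for 31.7 − 21.4 = 10.3 years at r = 0.03.
N(31.7) = 8863.61·e^(0.03×10.3) = 8863.61·e^0.309 = 12072.8.

12070 seals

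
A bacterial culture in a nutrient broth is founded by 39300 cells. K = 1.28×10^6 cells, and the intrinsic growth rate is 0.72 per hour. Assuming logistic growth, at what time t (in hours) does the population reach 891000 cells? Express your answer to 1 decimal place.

5.9 hours

A = (K − N₀)/N₀ = (1.28×10^6 − 39300)/39300 = 31.57.
Solve 1.28×10^6/(1 + 31.57·e^(−0.72t)) = 891000: 1 + 31.57·e^(−0.72t) = 1.4366, so e^(−0.72t) = 0.0138292.
−0.72·t = ln(0.0138292) = -4.281, so t = 4.281/0.72 = 5.9458.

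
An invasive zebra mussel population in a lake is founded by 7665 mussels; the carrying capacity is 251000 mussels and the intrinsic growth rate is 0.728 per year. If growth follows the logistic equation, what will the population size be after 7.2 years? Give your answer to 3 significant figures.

215000 mussels

A = (K − N₀)/N₀ = (251000 − 7665)/7665 = 31.746.
N(t) = K/(1 + A·e^(−rt)) = 251000/(1 + 31.746×e^(−0.728×7.2)).
e^(−5.242) = 0.0052918; denominator = 1 + 31.746×0.0052918 = 1.168.
N = 251000/1.168 = 214898.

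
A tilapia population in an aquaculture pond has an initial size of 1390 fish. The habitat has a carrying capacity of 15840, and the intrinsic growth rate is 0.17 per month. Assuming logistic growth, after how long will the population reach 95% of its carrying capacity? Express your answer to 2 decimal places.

31.09 months

A = (K − N₀)/N₀ = (15840 − 1390)/1390 = 10.396.
Solve 15840/(1 + 10.396·e^(−0.17t)) = 15048: 1 + 10.396·e^(−0.17t) = 1.0526, so e^(−0.17t) = 0.00506283.
−0.17·t = ln(0.00506283) = -5.2858, so t = 5.2858/0.17 = 31.093.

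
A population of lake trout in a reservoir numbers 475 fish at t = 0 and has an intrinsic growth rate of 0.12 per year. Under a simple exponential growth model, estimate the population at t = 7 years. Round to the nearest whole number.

1100 fish

N(t) = N₀·e^(rt) = 475 × e^(0.12×7) = 475 × e^0.84.
e^0.84 ≈ 2.3164, so N ≈ 475 × 2.3164 = 1100.27.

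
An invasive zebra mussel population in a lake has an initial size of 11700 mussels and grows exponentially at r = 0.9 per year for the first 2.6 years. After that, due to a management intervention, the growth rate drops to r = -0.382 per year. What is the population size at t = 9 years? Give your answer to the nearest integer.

Phase 1: N(2.6) = 11700·e^(0.9×2.6) = 11700·e^2.34 = 121460.
Phase 2 runs for 9 − 2.6 = 6.4 years at r = -0.382.
N(9) = 121460·e^(-0.382×6.4) = 121460·e^-2.445 = 10535.9.

10536 mussels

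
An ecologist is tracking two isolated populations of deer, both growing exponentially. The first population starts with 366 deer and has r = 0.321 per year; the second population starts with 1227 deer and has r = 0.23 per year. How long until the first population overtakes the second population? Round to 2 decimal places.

13.29 years

Set 366·e^(0.321t) = 1227·e^(0.23t).
e^((0.321 − 0.23)t) = 1227/366 → e^(0.091·t) = 3.3525.
0.091·t = ln(3.3525) = 1.2097, so t = 1.2097/0.091 = 13.293.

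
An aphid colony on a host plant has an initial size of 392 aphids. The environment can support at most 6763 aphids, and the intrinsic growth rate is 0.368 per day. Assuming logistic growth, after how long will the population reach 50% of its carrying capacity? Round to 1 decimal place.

7.6 days

A = (K − N₀)/N₀ = (6763 − 392)/392 = 16.253.
Solve 6763/(1 + 16.253·e^(−0.368t)) = 3381.5: 1 + 16.253·e^(−0.368t) = 2, so e^(−0.368t) = 0.0615288.
−0.368·t = ln(0.0615288) = -2.7882, so t = 2.7882/0.368 = 7.5768.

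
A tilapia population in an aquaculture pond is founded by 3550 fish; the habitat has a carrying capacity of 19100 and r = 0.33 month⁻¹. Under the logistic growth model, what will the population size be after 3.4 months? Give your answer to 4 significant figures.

A = (K − N₀)/N₀ = (19100 − 3550)/3550 = 4.3803.
N(t) = K/(1 + A·e^(−rt)) = 19100/(1 + 4.3803×e^(−0.33×3.4)).
e^(−1.122) = 0.32563; denominator = 1 + 4.3803×0.32563 = 2.4263.
N = 19100/2.4263 = 7871.93.

7872 fish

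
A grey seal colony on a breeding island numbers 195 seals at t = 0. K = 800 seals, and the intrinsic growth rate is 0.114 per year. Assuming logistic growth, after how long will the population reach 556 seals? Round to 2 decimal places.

17.16 years

A = (K − N₀)/N₀ = (800 − 195)/195 = 3.1026.
Solve 800/(1 + 3.1026·e^(−0.114t)) = 556: 1 + 3.1026·e^(−0.114t) = 1.4388, so e^(−0.114t) = 0.141447.
−0.114·t = ln(0.141447) = -1.9558, so t = 1.9558/0.114 = 17.156.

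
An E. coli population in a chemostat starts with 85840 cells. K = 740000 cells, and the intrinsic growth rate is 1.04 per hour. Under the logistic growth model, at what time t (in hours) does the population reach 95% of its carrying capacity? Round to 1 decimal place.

4.8 hours

A = (K − N₀)/N₀ = (740000 − 85840)/85840 = 7.6207.
Solve 740000/(1 + 7.6207·e^(−1.04t)) = 703000: 1 + 7.6207·e^(−1.04t) = 1.0526, so e^(−1.04t) = 0.00690641.
−1.04·t = ln(0.00690641) = -4.9753, so t = 4.9753/1.04 = 4.7839.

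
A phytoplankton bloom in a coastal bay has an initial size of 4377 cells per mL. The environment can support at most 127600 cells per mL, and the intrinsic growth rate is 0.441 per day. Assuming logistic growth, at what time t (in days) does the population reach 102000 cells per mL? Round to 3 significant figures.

10.7 days

A = (K − N₀)/N₀ = (127600 − 4377)/4377 = 28.152.
Solve 127600/(1 + 28.152·e^(−0.441t)) = 102000: 1 + 28.152·e^(−0.441t) = 1.251, so e^(−0.441t) = 0.00891507.
−0.441·t = ln(0.00891507) = -4.72, so t = 4.72/0.441 = 10.703.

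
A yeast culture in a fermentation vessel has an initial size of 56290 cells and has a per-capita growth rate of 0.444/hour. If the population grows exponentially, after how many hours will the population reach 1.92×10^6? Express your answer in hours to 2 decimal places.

7.95 hours

Set N₀·e^(rt) = 1.92×10^6: e^(0.444·t) = 1.92×10^6/56290 = 34.109.
0.444·t = ln(34.109) = 3.5296, so t = 3.5296/0.444 = 7.9495.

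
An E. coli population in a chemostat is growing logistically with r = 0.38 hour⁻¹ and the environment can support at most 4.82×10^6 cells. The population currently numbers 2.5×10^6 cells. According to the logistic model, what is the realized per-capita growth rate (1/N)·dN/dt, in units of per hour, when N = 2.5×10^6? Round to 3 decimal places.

(1/N)·dN/dt = r(1 − N/K) = 0.38 × (1 − 2.5×10^6/4.82×10^6).
= 0.38 × 0.48133 = 0.1829.

0.183 per hour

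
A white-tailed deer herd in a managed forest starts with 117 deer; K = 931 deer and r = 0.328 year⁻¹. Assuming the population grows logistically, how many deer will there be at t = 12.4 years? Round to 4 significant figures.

A = (K − N₀)/N₀ = (931 − 117)/117 = 6.9573.
N(t) = K/(1 + A·e^(−rt)) = 931/(1 + 6.9573×e^(−0.328×12.4)).
e^(−4.067) = 0.017125; denominator = 1 + 6.9573×0.017125 = 1.1191.
N = 931/1.1191 = 831.885.

831.9 deer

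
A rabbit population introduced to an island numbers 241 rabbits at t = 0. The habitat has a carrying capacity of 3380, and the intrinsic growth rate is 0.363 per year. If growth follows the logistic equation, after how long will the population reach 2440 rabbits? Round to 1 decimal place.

A = (K − N₀)/N₀ = (3380 − 241)/241 = 13.025.
Solve 3380/(1 + 13.025·e^(−0.363t)) = 2440: 1 + 13.025·e^(−0.363t) = 1.3852, so e^(−0.363t) = 0.0295777.
−0.363·t = ln(0.0295777) = -3.5207, so t = 3.5207/0.363 = 9.699.

9.7 years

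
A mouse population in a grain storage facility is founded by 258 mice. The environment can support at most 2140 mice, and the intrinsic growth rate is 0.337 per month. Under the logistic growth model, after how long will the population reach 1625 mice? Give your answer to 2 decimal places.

9.31 months

A = (K − N₀)/N₀ = (2140 − 258)/258 = 7.2946.
Solve 2140/(1 + 7.2946·e^(−0.337t)) = 1625: 1 + 7.2946·e^(−0.337t) = 1.3169, so e^(−0.337t) = 0.0434464.
−0.337·t = ln(0.0434464) = -3.1362, so t = 3.1362/0.337 = 9.3063.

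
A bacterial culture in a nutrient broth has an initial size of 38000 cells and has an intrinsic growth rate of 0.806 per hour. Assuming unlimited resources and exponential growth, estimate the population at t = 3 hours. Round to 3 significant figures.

N(t) = N₀·e^(rt) = 38000 × e^(0.806×3) = 38000 × e^2.418.
e^2.418 ≈ 11.223, so N ≈ 38000 × 11.223 = 426489.

426000 cells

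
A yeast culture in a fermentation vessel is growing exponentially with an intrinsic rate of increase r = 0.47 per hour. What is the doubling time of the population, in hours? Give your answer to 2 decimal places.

Doubling time t_d = ln(2)/r = 0.6931/0.47 = 1.4748.

1.47 hours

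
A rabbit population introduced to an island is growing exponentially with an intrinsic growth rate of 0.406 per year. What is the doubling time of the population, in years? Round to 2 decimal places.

Doubling time t_d = ln(2)/r = 0.6931/0.406 = 1.7073.

1.71 years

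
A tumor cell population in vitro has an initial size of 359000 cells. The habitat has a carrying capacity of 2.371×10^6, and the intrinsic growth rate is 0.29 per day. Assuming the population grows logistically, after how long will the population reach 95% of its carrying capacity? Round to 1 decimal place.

16.1 days

A = (K − N₀)/N₀ = (2.371×10^6 − 359000)/359000 = 5.6045.
Solve 2.371×10^6/(1 + 5.6045·e^(−0.29t)) = 2.25245×10^6: 1 + 5.6045·e^(−0.29t) = 1.0526, so e^(−0.29t) = 0.00939102.
−0.29·t = ln(0.00939102) = -4.668, so t = 4.668/0.29 = 16.097.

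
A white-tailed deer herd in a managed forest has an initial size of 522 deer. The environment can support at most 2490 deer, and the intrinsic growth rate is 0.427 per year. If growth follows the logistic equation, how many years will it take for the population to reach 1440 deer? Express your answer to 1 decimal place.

3.8 years

A = (K − N₀)/N₀ = (2490 − 522)/522 = 3.7701.
Solve 2490/(1 + 3.7701·e^(−0.427t)) = 1440: 1 + 3.7701·e^(−0.427t) = 1.7292, so e^(−0.427t) = 0.193407.
−0.427·t = ln(0.193407) = -1.643, so t = 1.643/0.427 = 3.8477.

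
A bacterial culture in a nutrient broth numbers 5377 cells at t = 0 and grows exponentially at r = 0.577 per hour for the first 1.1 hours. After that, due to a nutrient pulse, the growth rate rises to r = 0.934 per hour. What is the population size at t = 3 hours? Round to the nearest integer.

59825 cells

Phase 1: N(1.1) = 5377·e^(0.577×1.1) = 5377·e^0.6347 = 10143.5.
Phase 2 runs for 3 − 1.1 = 1.9 hours at r = 0.934.
N(3) = 10143.5·e^(0.934×1.9) = 10143.5·e^1.775 = 59825.4.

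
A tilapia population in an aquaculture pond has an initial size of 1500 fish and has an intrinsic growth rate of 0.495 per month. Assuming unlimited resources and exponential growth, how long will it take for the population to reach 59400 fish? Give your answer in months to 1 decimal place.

7.4 months

Set N₀·e^(rt) = 59400: e^(0.495·t) = 59400/1500 = 39.6.
0.495·t = ln(39.6) = 3.6788, so t = 3.6788/0.495 = 7.432.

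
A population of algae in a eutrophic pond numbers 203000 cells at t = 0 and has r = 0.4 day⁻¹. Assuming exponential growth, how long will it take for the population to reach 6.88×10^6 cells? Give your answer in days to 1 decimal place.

Set N₀·e^(rt) = 6.88×10^6: e^(0.4·t) = 6.88×10^6/203000 = 33.892.
0.4·t = ln(33.892) = 3.5232, so t = 3.5232/0.4 = 8.8079.

8.8 days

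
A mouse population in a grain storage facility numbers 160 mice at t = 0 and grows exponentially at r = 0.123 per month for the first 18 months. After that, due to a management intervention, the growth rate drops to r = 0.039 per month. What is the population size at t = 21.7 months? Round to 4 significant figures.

Phase 1: N(18) = 160·e^(0.123×18) = 160·e^2.214 = 1464.36.
Phase 2 runs for 21.7 − 18 = 3.7 months at r = 0.039.
N(21.7) = 1464.36·e^(0.039×3.7) = 1464.36·e^0.1443 = 1691.67.

1692 mice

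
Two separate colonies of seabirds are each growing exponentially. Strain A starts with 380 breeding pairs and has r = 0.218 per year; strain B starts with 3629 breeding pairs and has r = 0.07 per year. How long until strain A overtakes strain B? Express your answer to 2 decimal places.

Set 380·e^(0.218t) = 3629·e^(0.07t).
e^((0.218 − 0.07)t) = 3629/380 → e^(0.148·t) = 9.55.
0.148·t = ln(9.55) = 2.2565, so t = 2.2565/0.148 = 15.247.

15.25 years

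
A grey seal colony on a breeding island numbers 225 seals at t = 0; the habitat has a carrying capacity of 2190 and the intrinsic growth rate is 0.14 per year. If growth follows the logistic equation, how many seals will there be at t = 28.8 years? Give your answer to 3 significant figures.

1900 seals

A = (K − N₀)/N₀ = (2190 − 225)/225 = 8.7333.
N(t) = K/(1 + A·e^(−rt)) = 2190/(1 + 8.7333×e^(−0.14×28.8)).
e^(−4.032) = 0.017739; denominator = 1 + 8.7333×0.017739 = 1.1549.
N = 2190/1.1549 = 1896.24.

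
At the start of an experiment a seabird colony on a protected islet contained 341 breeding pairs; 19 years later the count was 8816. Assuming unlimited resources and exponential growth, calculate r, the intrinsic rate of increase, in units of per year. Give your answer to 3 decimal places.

From N(t) = N₀·e^(rt): e^(r·19) = 8816/341 = 25.853.
r·19 = ln(25.853) = 3.2524, so r = 3.2524/19 = 0.17118.

0.171 per year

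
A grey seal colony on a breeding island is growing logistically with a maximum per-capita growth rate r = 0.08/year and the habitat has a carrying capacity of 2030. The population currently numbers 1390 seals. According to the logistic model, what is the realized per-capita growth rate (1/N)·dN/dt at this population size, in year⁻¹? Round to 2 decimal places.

(1/N)·dN/dt = r(1 − N/K) = 0.08 × (1 − 1390/2030).
= 0.08 × 0.31527 = 0.025222.

0.03 per year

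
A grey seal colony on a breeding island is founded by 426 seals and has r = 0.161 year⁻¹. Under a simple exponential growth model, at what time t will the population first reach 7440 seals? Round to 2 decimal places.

Set N₀·e^(rt) = 7440: e^(0.161·t) = 7440/426 = 17.465.
0.161·t = ln(17.465) = 2.8602, so t = 2.8602/0.161 = 17.765.

17.77 years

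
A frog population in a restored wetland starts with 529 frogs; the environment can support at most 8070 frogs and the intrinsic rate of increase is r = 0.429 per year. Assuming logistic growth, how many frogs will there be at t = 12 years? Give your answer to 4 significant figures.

7453 frogs

A = (K − N₀)/N₀ = (8070 − 529)/529 = 14.255.
N(t) = K/(1 + A·e^(−rt)) = 8070/(1 + 14.255×e^(−0.429×12)).
e^(−5.148) = 0.005811; denominator = 1 + 14.255×0.005811 = 1.0828.
N = 8070/1.0828 = 7452.64.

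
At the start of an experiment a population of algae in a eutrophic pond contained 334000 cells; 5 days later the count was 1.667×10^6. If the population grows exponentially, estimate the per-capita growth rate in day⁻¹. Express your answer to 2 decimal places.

From N(t) = N₀·e^(rt): e^(r·5) = 1.667×10^6/334000 = 4.991.
r·5 = ln(4.991) = 1.6076, so r = 1.6076/5 = 0.32153.

0.32 per day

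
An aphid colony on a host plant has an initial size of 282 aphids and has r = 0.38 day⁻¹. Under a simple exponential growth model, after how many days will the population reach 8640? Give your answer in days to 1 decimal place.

Set N₀·e^(rt) = 8640: e^(0.38·t) = 8640/282 = 30.638.
0.38·t = ln(30.638) = 3.4223, so t = 3.4223/0.38 = 9.0059.

9.0 days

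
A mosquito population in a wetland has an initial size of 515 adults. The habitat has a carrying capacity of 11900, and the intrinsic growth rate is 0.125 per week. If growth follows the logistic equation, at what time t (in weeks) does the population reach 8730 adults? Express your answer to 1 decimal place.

32.9 weeks

A = (K − N₀)/N₀ = (11900 − 515)/515 = 22.107.
Solve 11900/(1 + 22.107·e^(−0.125t)) = 8730: 1 + 22.107·e^(−0.125t) = 1.3631, so e^(−0.125t) = 0.0164255.
−0.125·t = ln(0.0164255) = -4.1089, so t = 4.1089/0.125 = 32.871.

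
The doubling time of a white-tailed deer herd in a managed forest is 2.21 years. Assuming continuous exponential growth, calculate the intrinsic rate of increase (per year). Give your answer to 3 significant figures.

r = ln(2)/t_d = 0.6931/2.21 = 0.31364.

0.314 per year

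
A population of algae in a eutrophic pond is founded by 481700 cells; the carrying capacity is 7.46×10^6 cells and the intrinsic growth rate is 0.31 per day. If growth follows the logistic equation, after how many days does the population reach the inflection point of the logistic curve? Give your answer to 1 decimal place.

8.6 days

Logistic growth is fastest at N = K/2 = 3.73×10^6.
A = (K − N₀)/N₀ = 14.487. Set K/(1 + A·e^(−rt)) = K/2 → A·e^(−rt) = 1.
e^(−0.31t) = 1/14.487 = 0.0690283, so t = ln(14.487)/0.31 = 2.6732/0.31 = 8.6234.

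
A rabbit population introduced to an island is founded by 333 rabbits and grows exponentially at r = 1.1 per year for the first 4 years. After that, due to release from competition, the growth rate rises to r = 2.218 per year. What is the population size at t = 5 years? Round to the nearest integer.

Phase 1: N(4) = 333·e^(1.1×4) = 333·e^4.4 = 27123.1.
Phase 2 runs for 5 − 4 = 1 years at r = 2.218.
N(5) = 27123.1·e^(2.218×1) = 27123.1·e^2.218 = 249233.

249233 rabbits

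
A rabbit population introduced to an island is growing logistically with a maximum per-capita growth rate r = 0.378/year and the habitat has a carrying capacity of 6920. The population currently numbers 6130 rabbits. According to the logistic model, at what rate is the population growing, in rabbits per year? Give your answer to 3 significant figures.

dN/dt = rN(1 − N/K) = 0.378 × 6130 × (1 − 6130/6920).
1 − 6130/6920 = 0.11416; dN/dt = 0.378 × 6130 × 0.11416 = 264.53.

265 rabbits per year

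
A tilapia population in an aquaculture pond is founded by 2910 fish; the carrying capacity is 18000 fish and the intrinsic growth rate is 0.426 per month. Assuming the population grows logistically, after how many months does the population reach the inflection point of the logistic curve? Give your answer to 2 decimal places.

3.86 months

Logistic growth is fastest at N = K/2 = 9000.
A = (K − N₀)/N₀ = 5.1856. Set K/(1 + A·e^(−rt)) = K/2 → A·e^(−rt) = 1.
e^(−0.426t) = 1/5.1856 = 0.192843, so t = ln(5.1856)/0.426 = 1.6459/0.426 = 3.8636.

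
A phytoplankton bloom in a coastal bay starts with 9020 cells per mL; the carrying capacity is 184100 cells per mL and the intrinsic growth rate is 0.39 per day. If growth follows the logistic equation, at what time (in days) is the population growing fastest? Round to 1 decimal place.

Logistic growth is fastest at N = K/2 = 92050.
A = (K − N₀)/N₀ = 19.41. Set K/(1 + A·e^(−rt)) = K/2 → A·e^(−rt) = 1.
e^(−0.39t) = 1/19.41 = 0.0515193, so t = ln(19.41)/0.39 = 2.9658/0.39 = 7.6046.

7.6 days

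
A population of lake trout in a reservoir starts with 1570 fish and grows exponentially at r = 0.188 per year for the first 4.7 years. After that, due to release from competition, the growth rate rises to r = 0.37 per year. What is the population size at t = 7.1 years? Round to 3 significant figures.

9230 fish

Phase 1: N(4.7) = 1570·e^(0.188×4.7) = 1570·e^0.8836 = 3798.76.
Phase 2 runs for 7.1 − 4.7 = 2.4 years at r = 0.37.
N(7.1) = 3798.76·e^(0.37×2.4) = 3798.76·e^0.888 = 9232.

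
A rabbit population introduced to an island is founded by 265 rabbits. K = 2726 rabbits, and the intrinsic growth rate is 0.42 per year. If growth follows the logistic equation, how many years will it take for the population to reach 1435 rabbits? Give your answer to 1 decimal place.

5.6 years

A = (K − N₀)/N₀ = (2726 − 265)/265 = 9.2868.
Solve 2726/(1 + 9.2868·e^(−0.42t)) = 1435: 1 + 9.2868·e^(−0.42t) = 1.8997, so e^(−0.42t) = 0.0968743.
−0.42·t = ln(0.0968743) = -2.3343, so t = 2.3343/0.42 = 5.558.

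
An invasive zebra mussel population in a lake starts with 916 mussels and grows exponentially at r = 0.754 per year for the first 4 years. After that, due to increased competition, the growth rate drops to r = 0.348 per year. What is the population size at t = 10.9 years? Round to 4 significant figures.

206300 mussels

Phase 1: N(4) = 916·e^(0.754×4) = 916·e^3.016 = 18695.1.
Phase 2 runs for 10.9 − 4 = 6.9 years at r = 0.348.
N(10.9) = 18695.1·e^(0.348×6.9) = 18695.1·e^2.401 = 206327.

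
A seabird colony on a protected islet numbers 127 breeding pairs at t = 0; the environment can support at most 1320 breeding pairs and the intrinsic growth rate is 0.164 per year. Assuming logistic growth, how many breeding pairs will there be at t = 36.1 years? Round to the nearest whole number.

1288 breeding pairs

A = (K − N₀)/N₀ = (1320 − 127)/127 = 9.3937.
N(t) = K/(1 + A·e^(−rt)) = 1320/(1 + 9.3937×e^(−0.164×36.1)).
e^(−5.92) = 0.0026841; denominator = 1 + 9.3937×0.0026841 = 1.0252.
N = 1320/1.0252 = 1287.54.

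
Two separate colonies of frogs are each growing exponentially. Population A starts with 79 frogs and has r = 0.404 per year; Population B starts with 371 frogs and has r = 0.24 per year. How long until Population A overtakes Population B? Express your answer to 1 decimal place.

Set 79·e^(0.404t) = 371·e^(0.24t).
e^((0.404 − 0.24)t) = 371/79 → e^(0.164·t) = 4.6962.
0.164·t = ln(4.6962) = 1.5468, so t = 1.5468/0.164 = 9.4314.

9.4 years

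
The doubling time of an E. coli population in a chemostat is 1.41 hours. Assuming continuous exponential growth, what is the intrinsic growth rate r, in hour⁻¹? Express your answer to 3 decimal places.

r = ln(2)/t_d = 0.6931/1.41 = 0.49159.

0.492 per hour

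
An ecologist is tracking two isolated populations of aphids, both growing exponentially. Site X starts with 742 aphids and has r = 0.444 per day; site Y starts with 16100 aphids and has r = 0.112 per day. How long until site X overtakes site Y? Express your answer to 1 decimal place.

9.3 days

Set 742·e^(0.444t) = 16100·e^(0.112t).
e^((0.444 − 0.112)t) = 16100/742 → e^(0.332·t) = 21.698.
0.332·t = ln(21.698) = 3.0772, so t = 3.0772/0.332 = 9.2688.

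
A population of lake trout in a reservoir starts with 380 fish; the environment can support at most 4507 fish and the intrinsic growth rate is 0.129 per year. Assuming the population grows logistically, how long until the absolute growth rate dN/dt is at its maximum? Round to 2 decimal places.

18.49 years

Logistic growth is fastest at N = K/2 = 2253.5.
A = (K − N₀)/N₀ = 10.861. Set K/(1 + A·e^(−rt)) = K/2 → A·e^(−rt) = 1.
e^(−0.129t) = 1/10.861 = 0.0920766, so t = ln(10.861)/0.129 = 2.3851/0.129 = 18.489.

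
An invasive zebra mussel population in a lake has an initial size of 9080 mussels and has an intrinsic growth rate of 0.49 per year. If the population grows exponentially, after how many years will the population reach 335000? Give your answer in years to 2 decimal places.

Set N₀·e^(rt) = 335000: e^(0.49·t) = 335000/9080 = 36.894.
0.49·t = ln(36.894) = 3.6081, so t = 3.6081/0.49 = 7.3634.

7.36 years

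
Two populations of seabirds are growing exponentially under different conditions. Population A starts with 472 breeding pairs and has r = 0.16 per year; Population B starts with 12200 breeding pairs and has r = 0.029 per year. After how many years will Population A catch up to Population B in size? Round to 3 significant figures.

Set 472·e^(0.16t) = 12200·e^(0.029t).
e^((0.16 − 0.029)t) = 12200/472 → e^(0.131·t) = 25.847.
0.131·t = ln(25.847) = 3.2522, so t = 3.2522/0.131 = 24.826.

24.8 years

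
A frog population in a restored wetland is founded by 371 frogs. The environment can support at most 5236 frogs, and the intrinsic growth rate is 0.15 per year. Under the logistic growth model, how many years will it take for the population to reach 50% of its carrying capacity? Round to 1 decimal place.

A = (K − N₀)/N₀ = (5236 − 371)/371 = 13.113.
Solve 5236/(1 + 13.113·e^(−0.15t)) = 2618: 1 + 13.113·e^(−0.15t) = 2, so e^(−0.15t) = 0.076259.
−0.15·t = ln(0.076259) = -2.5736, so t = 2.5736/0.15 = 17.157.

17.2 years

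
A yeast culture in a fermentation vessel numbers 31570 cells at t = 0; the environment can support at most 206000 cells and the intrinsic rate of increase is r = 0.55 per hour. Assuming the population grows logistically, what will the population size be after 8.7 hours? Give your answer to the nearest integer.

A = (K − N₀)/N₀ = (206000 − 31570)/31570 = 5.5252.
N(t) = K/(1 + A·e^(−rt)) = 206000/(1 + 5.5252×e^(−0.55×8.7)).
e^(−4.785) = 0.0083541; denominator = 1 + 5.5252×0.0083541 = 1.0462.
N = 206000/1.0462 = 196911.

196911 cells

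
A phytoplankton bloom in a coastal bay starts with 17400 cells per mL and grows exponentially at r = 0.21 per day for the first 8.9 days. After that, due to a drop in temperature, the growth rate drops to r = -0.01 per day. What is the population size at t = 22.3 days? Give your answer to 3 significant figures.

98600 cells per mL

Phase 1: N(8.9) = 17400·e^(0.21×8.9) = 17400·e^1.869 = 112784.
Phase 2 runs for 22.3 − 8.9 = 13.4 days at r = -0.01.
N(22.3) = 112784·e^(-0.01×13.4) = 112784·e^-0.134 = 98639.3.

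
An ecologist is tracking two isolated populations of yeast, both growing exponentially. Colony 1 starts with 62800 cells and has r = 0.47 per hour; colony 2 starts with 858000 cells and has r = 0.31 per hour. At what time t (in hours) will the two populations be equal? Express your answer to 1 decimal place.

16.3 hours

Set 62800·e^(0.47t) = 858000·e^(0.31t).
e^((0.47 − 0.31)t) = 858000/62800 → e^(0.16·t) = 13.662.
0.16·t = ln(13.662) = 2.6146, so t = 2.6146/0.16 = 16.342.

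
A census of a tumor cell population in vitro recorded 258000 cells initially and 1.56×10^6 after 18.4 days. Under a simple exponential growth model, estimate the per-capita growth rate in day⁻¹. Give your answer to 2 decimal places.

From N(t) = N₀·e^(rt): e^(r·18.4) = 1.56×10^6/258000 = 6.0465.
r·18.4 = ln(6.0465) = 1.7995, so r = 1.7995/18.4 = 0.097798.

0.10 per day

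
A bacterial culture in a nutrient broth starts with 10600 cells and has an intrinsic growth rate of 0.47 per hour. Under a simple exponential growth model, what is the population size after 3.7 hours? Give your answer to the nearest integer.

N(t) = N₀·e^(rt) = 10600 × e^(0.47×3.7) = 10600 × e^1.739.
e^1.739 ≈ 5.6916, so N ≈ 10600 × 5.6916 = 60331.5.

60331 cells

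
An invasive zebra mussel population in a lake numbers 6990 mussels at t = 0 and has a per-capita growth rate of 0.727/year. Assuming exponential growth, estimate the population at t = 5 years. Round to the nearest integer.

264934 mussels

N(t) = N₀·e^(rt) = 6990 × e^(0.727×5) = 6990 × e^3.635.
e^3.635 ≈ 37.902, so N ≈ 6990 × 37.902 = 264934.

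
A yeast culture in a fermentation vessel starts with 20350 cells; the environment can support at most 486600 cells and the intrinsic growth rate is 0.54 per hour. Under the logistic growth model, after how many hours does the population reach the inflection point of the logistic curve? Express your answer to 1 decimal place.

Logistic growth is fastest at N = K/2 = 243300.
A = (K − N₀)/N₀ = 22.912. Set K/(1 + A·e^(−rt)) = K/2 → A·e^(−rt) = 1.
e^(−0.54t) = 1/22.912 = 0.0436461, so t = ln(22.912)/0.54 = 3.1316/0.54 = 5.7993.

5.8 hours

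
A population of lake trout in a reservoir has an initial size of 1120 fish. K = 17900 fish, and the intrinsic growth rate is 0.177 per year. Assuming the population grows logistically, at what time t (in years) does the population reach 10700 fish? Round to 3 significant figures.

17.5 years

A = (K − N₀)/N₀ = (17900 − 1120)/1120 = 14.982.
Solve 17900/(1 + 14.982·e^(−0.177t)) = 10700: 1 + 14.982·e^(−0.177t) = 1.6729, so e^(−0.177t) = 0.0449133.
−0.177·t = ln(0.0449133) = -3.103, so t = 3.103/0.177 = 17.531.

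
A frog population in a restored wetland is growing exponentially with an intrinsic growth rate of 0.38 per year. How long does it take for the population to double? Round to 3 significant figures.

Doubling time t_d = ln(2)/r = 0.6931/0.38 = 1.8241.

1.82 years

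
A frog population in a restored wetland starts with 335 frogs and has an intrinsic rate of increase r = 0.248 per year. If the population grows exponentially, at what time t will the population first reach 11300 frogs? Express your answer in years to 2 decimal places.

14.19 years

Set N₀·e^(rt) = 11300: e^(0.248·t) = 11300/335 = 33.731.
0.248·t = ln(33.731) = 3.5184, so t = 3.5184/0.248 = 14.187.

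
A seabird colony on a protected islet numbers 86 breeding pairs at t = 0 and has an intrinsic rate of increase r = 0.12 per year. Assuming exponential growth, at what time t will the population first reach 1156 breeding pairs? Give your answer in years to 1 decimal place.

21.7 years

Set N₀·e^(rt) = 1156: e^(0.12·t) = 1156/86 = 13.442.
0.12·t = ln(13.442) = 2.5984, so t = 2.5984/0.12 = 21.653.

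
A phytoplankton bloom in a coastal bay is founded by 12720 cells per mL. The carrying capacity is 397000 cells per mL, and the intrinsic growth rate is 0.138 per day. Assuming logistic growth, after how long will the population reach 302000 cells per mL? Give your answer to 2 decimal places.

A = (K − N₀)/N₀ = (397000 − 12720)/12720 = 30.211.
Solve 397000/(1 + 30.211·e^(−0.138t)) = 302000: 1 + 30.211·e^(−0.138t) = 1.3146, so e^(−0.138t) = 0.0104125.
−0.138·t = ln(0.0104125) = -4.5647, so t = 4.5647/0.138 = 33.078.

33.08 days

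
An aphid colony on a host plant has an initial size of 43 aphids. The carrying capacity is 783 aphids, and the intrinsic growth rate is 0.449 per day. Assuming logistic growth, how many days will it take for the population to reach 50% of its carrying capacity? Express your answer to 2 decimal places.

A = (K − N₀)/N₀ = (783 − 43)/43 = 17.209.
Solve 783/(1 + 17.209·e^(−0.449t)) = 391.5: 1 + 17.209·e^(−0.449t) = 2, so e^(−0.449t) = 0.0581081.
−0.449·t = ln(0.0581081) = -2.8455, so t = 2.8455/0.449 = 6.3373.

6.34 days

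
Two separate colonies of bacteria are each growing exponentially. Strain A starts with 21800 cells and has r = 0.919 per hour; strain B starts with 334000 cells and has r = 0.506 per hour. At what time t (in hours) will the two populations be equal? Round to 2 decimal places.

Set 21800·e^(0.919t) = 334000·e^(0.506t).
e^((0.919 − 0.506)t) = 334000/21800 → e^(0.413·t) = 15.321.
0.413·t = ln(15.321) = 2.7292, so t = 2.7292/0.413 = 6.6083.

6.61 hours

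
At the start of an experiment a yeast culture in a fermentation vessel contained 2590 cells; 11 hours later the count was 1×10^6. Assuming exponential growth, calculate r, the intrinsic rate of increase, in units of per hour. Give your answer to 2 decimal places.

From N(t) = N₀·e^(rt): e^(r·11) = 1×10^6/2590 = 386.1.
r·11 = ln(386.1) = 5.9561, so r = 5.9561/11 = 0.54146.

0.54 per hour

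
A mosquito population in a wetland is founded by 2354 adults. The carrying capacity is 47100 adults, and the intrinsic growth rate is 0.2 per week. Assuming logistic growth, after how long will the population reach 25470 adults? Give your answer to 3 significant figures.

A = (K − N₀)/N₀ = (47100 − 2354)/2354 = 19.008.
Solve 47100/(1 + 19.008·e^(−0.2t)) = 25470: 1 + 19.008·e^(−0.2t) = 1.8492, so e^(−0.2t) = 0.0446766.
−0.2·t = ln(0.0446766) = -3.1083, so t = 3.1083/0.2 = 15.542.

15.5 weeks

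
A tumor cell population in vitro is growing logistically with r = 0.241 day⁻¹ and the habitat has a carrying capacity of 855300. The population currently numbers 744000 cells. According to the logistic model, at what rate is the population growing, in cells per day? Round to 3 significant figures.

dN/dt = rN(1 − N/K) = 0.241 × 744000 × (1 − 744000/855300).
1 − 744000/855300 = 0.13013; dN/dt = 0.241 × 744000 × 0.13013 = 23333.

23300 cells per day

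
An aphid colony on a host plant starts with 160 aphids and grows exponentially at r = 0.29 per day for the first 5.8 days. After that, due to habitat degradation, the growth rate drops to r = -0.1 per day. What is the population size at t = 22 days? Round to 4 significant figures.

Phase 1: N(5.8) = 160·e^(0.29×5.8) = 160·e^1.682 = 860.208.
Phase 2 runs for 22 − 5.8 = 16.2 days at r = -0.1.
N(22) = 860.208·e^(-0.1×16.2) = 860.208·e^-1.62 = 170.234.

170.2 aphids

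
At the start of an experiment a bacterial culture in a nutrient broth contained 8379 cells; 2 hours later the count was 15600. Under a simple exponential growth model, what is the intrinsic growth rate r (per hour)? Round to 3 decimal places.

0.311 per hour

From N(t) = N₀·e^(rt): e^(r·2) = 15600/8379 = 1.8618.
r·2 = ln(1.8618) = 0.62154, so r = 0.62154/2 = 0.31077.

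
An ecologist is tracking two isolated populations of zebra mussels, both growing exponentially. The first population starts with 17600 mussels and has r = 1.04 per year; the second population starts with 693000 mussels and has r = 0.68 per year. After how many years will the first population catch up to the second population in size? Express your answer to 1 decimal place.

Set 17600·e^(1.04t) = 693000·e^(0.68t).
e^((1.04 − 0.68)t) = 693000/17600 → e^(0.36·t) = 39.375.
0.36·t = ln(39.375) = 3.6731, so t = 3.6731/0.36 = 10.203.

10.2 years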